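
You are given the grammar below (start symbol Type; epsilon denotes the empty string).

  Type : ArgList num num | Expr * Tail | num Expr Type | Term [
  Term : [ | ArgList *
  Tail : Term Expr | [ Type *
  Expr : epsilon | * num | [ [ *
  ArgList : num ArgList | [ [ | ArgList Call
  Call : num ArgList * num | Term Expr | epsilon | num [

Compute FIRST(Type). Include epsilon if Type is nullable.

{ *, [, num }

From Type : ArgList num num: add FIRST(ArgList) = { [, num }.
From Type : Expr * Tail: Expr nullable, take FIRST(Expr) ∪ {*} = { *, [ }.
Type : num Expr Type contributes {num}.
From Type : Term [: add FIRST(Term) = { [, num }.
Union: FIRST(Type) = { *, [, num }.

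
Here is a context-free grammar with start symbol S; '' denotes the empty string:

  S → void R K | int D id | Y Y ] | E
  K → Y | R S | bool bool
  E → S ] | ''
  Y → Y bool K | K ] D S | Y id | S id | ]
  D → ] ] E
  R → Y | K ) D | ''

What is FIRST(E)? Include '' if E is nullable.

{ ), ], bool, id, int, void, '' }

From E → S ]: S nullable, take FIRST(S) ∪ {]} = { ), ], bool, id, int, void }.
E → '' contributes ''.
Union: FIRST(E) = { ), ], bool, id, int, void, '' }.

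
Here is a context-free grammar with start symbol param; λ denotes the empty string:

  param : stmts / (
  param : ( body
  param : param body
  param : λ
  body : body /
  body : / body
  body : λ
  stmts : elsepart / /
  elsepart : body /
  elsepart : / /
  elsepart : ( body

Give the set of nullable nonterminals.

{ body, param }

Directly nullable (have an λ-production): param, body.
No other nonterminal has a production whose RHS symbols are all nullable.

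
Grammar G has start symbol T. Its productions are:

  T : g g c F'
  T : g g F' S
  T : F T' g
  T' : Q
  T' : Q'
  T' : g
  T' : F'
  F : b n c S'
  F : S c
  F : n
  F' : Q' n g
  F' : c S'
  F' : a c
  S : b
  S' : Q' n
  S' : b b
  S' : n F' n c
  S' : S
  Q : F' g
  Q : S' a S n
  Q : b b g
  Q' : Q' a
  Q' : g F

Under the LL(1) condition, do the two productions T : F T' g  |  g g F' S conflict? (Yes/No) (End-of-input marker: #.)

FIRST(F T' g) = { b, n } and FIRST(g g F' S) = { g }.
The FIRST sets are disjoint and neither alternative is nullable — no conflict.

No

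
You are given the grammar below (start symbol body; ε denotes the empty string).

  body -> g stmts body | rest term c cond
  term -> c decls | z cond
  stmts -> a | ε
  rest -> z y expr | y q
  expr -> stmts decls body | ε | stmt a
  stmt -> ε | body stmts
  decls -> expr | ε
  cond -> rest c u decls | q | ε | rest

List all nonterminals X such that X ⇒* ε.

Directly nullable (have an ε-production): stmts, expr, stmt, decls, cond.
No other nonterminal has a production whose RHS symbols are all nullable.

{ cond, decls, expr, stmt, stmts }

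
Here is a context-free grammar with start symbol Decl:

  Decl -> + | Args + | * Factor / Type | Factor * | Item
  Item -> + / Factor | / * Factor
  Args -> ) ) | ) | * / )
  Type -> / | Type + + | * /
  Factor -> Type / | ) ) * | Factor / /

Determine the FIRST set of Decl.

{ ), *, +, / }

Decl -> + contributes {+}.
From Decl -> Args +: add FIRST(Args) = { ), * }.
Decl -> * Factor / Type contributes {*}.
From Decl -> Factor *: add FIRST(Factor) = { ), *, / }.
From Decl -> Item: add FIRST(Item) = { +, / }.
Union: FIRST(Decl) = { ), *, +, / }.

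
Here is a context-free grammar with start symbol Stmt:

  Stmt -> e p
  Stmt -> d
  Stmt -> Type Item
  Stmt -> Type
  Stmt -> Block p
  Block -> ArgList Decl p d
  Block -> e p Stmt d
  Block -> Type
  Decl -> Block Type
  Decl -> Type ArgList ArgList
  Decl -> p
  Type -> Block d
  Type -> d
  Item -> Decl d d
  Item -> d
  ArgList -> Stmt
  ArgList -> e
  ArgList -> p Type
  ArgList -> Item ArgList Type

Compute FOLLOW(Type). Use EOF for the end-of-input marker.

{ EOF, d, e, p }

In Stmt -> Type Item: add FIRST(Item) = { d, e, p }.
In Stmt -> Type: Type is at the end, add FOLLOW(Stmt) = { EOF, d, e, p }.
In Block -> Type: Type is at the end, add FOLLOW(Block) = { d, e, p }.
In Decl -> Block Type: Type is at the end, add FOLLOW(Decl) = { d, p }.
In Decl -> Type ArgList ArgList: add FIRST(ArgList ArgList) = { d, e, p }.
In ArgList -> p Type: Type is at the end, add FOLLOW(ArgList) = { d, e, p }.
In ArgList -> Item ArgList Type: Type is at the end, add FOLLOW(ArgList) = { d, e, p }.
Union: FOLLOW(Type) = { EOF, d, e, p }.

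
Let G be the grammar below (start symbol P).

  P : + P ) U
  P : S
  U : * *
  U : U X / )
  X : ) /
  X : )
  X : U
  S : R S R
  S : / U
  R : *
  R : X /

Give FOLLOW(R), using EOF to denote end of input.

{ EOF, ), *, / }

In S : R S R: add FIRST(S R) = { ), *, / }.
In S : R S R: R is at the end, add FOLLOW(S) = { EOF, ), * }.
Union: FOLLOW(R) = { EOF, ), *, / }.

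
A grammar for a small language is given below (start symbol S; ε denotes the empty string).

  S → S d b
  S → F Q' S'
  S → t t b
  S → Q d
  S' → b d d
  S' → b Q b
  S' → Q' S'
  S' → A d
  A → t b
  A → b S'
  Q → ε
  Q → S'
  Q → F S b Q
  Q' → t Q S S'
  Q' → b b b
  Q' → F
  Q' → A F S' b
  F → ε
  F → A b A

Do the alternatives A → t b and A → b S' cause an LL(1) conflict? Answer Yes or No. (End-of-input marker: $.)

No

FIRST(t b) = { t } and FIRST(b S') = { b }.
The FIRST sets are disjoint and neither alternative is nullable — no conflict.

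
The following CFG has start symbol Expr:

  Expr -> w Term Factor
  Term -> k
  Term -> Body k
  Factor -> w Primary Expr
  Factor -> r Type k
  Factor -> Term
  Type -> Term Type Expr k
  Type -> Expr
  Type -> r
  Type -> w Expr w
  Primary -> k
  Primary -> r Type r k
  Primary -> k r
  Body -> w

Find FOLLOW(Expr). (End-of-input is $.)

{ $, k, r, w }

Expr is the start symbol, so $ ∈ FOLLOW(Expr).
In Factor -> w Primary Expr: Expr is at the end, add FOLLOW(Factor) = { $, k, r, w }.
In Type -> Term Type Expr k: add FIRST(k) = { k }.
In Type -> Expr: Expr is at the end, add FOLLOW(Type) = { k, r, w }.
In Type -> w Expr w: add FIRST(w) = { w }.
Union: FOLLOW(Expr) = { $, k, r, w }.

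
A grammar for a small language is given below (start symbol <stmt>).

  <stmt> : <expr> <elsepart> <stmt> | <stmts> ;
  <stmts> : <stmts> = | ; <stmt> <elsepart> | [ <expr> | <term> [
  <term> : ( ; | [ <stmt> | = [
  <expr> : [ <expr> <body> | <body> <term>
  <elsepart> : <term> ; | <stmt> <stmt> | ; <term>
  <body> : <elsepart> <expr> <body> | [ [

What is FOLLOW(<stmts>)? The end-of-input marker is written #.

{ ;, = }

In <stmt> : <stmts> ;: add FIRST(;) = { ; }.
In <stmts> : <stmts> =: add FIRST(=) = { = }.
Union: FOLLOW(<stmts>) = { ;, = }.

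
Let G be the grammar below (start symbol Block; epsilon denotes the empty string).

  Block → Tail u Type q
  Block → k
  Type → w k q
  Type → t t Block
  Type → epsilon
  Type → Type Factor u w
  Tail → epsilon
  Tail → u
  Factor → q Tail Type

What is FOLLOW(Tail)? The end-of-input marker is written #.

{ q, t, u, w }

In Block → Tail u Type q: add FIRST(u Type q) = { u }.
In Factor → q Tail Type: add FIRST(Type)\{epsilon} = { q, t, w }.
  Since Type is nullable, also add FOLLOW(Factor) = { u }.
Union: FOLLOW(Tail) = { q, t, u, w }.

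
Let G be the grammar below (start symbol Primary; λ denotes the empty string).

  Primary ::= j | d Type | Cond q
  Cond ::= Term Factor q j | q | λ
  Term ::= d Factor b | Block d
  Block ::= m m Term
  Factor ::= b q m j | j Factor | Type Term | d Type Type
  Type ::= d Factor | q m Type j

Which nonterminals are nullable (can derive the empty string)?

{ Cond }

Directly nullable (have an λ-production): Cond.
No other nonterminal has a production whose RHS symbols are all nullable.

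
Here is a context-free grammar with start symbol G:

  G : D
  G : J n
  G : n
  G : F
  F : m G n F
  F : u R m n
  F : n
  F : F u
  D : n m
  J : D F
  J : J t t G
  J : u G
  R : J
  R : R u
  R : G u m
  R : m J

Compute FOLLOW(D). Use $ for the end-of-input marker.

{ $, m, n, t, u }

In G : D: D is at the end, add FOLLOW(G) = { $, m, n, t, u }.
In J : D F: add FIRST(F) = { m, n, u }.
Union: FOLLOW(D) = { $, m, n, t, u }.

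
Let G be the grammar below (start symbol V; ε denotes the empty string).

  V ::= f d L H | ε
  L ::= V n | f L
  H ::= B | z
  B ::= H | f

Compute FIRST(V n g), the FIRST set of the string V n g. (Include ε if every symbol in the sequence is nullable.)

{ f, n }

Add FIRST(V)\{ε} = { f }; V is nullable, continue.
n is a terminal; add {n} and stop.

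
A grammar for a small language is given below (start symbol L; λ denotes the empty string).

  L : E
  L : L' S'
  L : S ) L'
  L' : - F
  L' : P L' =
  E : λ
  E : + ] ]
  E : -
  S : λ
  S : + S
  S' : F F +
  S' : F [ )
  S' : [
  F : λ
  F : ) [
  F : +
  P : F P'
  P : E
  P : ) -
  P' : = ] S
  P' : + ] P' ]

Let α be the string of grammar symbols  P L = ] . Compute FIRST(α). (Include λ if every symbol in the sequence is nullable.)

{ ), +, -, = }

Add FIRST(P)\{λ} = { ), +, -, = }; P is nullable, continue.
Add FIRST(L)\{λ} = { ), +, -, = }; L is nullable, continue.
= is a terminal; add {=} and stop.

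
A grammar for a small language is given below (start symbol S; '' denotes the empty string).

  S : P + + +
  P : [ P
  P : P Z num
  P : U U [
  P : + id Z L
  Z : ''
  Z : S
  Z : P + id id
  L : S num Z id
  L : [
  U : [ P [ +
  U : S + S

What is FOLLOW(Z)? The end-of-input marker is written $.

In P : P Z num: add FIRST(num) = { num }.
In P : + id Z L: add FIRST(L) = { +, [ }.
In L : S num Z id: add FIRST(id) = { id }.
Union: FOLLOW(Z) = { +, [, id, num }.

{ +, [, id, num }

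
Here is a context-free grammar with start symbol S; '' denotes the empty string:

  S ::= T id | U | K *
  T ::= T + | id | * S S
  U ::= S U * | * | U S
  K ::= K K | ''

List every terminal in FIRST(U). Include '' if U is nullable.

From U ::= S U *: add FIRST(S) = { *, id }.
U ::= * contributes {*}.
From U ::= U S: add FIRST(U) = { *, id }.
Union: FIRST(U) = { *, id }.

{ *, id }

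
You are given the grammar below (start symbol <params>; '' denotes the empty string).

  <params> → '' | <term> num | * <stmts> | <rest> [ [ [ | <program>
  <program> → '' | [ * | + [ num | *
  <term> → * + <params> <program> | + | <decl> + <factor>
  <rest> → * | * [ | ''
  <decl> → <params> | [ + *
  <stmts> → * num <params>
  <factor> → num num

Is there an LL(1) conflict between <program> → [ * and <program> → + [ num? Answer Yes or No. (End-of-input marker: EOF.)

No

FIRST([ *) = { [ } and FIRST(+ [ num) = { + }.
The FIRST sets are disjoint and neither alternative is nullable — no conflict.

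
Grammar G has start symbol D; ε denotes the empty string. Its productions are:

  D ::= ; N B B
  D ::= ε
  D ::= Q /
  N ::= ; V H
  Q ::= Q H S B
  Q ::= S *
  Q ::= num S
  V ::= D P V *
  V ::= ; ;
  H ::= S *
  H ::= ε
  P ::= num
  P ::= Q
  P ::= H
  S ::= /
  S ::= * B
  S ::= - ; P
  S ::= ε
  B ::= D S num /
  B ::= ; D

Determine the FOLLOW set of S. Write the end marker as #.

In Q ::= Q H S B: add FIRST(B) = { *, -, /, ;, num }.
In Q ::= S *: add FIRST(*) = { * }.
In Q ::= num S: S is at the end, add FOLLOW(Q) = { *, -, /, ;, num }.
In H ::= S *: add FIRST(*) = { * }.
In B ::= D S num /: add FIRST(num /) = { num }.
Union: FOLLOW(S) = { *, -, /, ;, num }.

{ *, -, /, ;, num }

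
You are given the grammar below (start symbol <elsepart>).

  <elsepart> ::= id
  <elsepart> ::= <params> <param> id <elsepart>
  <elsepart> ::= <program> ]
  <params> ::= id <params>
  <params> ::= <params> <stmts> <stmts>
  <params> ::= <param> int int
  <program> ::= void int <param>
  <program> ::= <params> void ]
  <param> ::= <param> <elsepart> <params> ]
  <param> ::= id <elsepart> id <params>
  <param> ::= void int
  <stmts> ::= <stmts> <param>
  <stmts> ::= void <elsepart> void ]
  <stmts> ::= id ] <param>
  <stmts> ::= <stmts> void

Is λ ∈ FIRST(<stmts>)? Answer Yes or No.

No nonterminal in this grammar is nullable.
No production of <stmts> has an RHS whose symbols are all nullable, so <stmts> is not nullable.

No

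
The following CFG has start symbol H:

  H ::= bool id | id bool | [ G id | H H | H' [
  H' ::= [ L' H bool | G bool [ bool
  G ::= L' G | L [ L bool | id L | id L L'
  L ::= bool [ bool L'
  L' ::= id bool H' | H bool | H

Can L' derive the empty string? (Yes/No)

No nonterminal in this grammar is nullable.
No production of L' has an RHS whose symbols are all nullable, so L' is not nullable.

No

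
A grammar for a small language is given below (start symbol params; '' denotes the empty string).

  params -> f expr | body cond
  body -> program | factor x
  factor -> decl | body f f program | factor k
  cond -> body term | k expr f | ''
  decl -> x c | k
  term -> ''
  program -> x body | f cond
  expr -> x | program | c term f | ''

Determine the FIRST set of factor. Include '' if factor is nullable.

From factor -> decl: add FIRST(decl) = { k, x }.
From factor -> body f f program: add FIRST(body) = { f, k, x }.
From factor -> factor k: add FIRST(factor) = { f, k, x }.
Union: FIRST(factor) = { f, k, x }.

{ f, k, x }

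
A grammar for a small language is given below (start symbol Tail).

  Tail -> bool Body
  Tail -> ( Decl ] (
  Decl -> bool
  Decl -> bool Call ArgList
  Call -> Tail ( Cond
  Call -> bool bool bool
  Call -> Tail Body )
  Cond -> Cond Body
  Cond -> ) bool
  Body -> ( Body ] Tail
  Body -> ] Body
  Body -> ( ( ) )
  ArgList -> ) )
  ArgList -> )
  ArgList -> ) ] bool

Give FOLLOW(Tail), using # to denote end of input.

{ #, (, ), ] }

Tail is the start symbol, so # ∈ FOLLOW(Tail).
In Call -> Tail ( Cond: add FIRST(( Cond) = { ( }.
In Call -> Tail Body ): add FIRST(Body )) = { (, ] }.
In Body -> ( Body ] Tail: Tail is at the end, add FOLLOW(Body) = { #, (, ), ] }.
Union: FOLLOW(Tail) = { #, (, ), ] }.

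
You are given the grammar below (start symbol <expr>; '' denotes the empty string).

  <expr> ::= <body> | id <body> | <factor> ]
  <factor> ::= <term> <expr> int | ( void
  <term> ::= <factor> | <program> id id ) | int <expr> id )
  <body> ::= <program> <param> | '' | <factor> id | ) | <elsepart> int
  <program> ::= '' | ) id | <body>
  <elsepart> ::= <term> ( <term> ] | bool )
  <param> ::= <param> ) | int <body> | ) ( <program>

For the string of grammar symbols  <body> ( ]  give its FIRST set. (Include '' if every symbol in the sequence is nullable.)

Add FIRST(<body>)\{''} = { (, ), bool, id, int }; <body> is nullable, continue.
( is a terminal; add {(} and stop.

{ (, ), bool, id, int }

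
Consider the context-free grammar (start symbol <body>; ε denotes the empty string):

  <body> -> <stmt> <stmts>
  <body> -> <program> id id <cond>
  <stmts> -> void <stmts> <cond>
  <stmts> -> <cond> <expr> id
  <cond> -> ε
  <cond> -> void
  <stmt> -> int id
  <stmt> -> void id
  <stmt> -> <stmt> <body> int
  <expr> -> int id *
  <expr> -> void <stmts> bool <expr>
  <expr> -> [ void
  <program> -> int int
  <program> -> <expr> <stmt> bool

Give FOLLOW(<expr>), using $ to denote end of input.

In <stmts> -> <cond> <expr> id: add FIRST(id) = { id }.
In <expr> -> void <stmts> bool <expr>: <expr> is at the end, add FOLLOW(<expr>) = { id, int, void }.
In <program> -> <expr> <stmt> bool: add FIRST(<stmt> bool) = { int, void }.
Union: FOLLOW(<expr>) = { id, int, void }.

{ id, int, void }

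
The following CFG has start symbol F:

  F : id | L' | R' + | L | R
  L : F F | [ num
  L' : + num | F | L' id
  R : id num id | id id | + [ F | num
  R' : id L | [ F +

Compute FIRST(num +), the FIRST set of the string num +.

{ num }

num is a terminal; add {num} and stop.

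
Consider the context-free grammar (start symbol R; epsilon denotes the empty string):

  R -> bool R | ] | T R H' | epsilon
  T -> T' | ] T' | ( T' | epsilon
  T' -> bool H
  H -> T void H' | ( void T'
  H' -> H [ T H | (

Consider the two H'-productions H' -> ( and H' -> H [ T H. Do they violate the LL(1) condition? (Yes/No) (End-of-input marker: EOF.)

FIRST(() = { ( } and FIRST(H [ T H) = { (, ], bool, void }.
Both contain (, so the two alternatives are not disjoint — LL(1) conflict.

Yes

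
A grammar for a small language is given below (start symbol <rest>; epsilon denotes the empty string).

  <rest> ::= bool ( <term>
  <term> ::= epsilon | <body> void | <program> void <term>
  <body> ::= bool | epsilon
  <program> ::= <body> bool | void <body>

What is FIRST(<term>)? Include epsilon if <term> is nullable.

{ bool, void, epsilon }

<term> ::= epsilon contributes epsilon.
From <term> ::= <body> void: <body> nullable, take FIRST(<body>) ∪ {void} = { bool, void }.
From <term> ::= <program> void <term>: add FIRST(<program>) = { bool, void }.
Union: FIRST(<term>) = { bool, void, epsilon }.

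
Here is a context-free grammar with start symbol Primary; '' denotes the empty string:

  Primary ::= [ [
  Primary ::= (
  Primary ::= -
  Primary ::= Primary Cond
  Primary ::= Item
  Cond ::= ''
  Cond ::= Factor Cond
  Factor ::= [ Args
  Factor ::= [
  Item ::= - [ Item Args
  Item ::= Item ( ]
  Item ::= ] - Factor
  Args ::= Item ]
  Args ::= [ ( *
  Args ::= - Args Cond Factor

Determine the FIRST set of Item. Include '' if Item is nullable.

{ -, ] }

Item ::= - [ Item Args contributes {-}.
From Item ::= Item ( ]: add FIRST(Item) = { -, ] }.
Item ::= ] - Factor contributes {]}.
Union: FIRST(Item) = { -, ] }.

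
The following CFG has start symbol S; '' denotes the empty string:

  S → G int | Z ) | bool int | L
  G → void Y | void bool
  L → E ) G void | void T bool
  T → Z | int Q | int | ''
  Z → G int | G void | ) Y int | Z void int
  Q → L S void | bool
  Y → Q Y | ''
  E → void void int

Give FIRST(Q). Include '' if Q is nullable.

{ bool, void }

From Q → L S void: add FIRST(L) = { void }.
Q → bool contributes {bool}.
Union: FIRST(Q) = { bool, void }.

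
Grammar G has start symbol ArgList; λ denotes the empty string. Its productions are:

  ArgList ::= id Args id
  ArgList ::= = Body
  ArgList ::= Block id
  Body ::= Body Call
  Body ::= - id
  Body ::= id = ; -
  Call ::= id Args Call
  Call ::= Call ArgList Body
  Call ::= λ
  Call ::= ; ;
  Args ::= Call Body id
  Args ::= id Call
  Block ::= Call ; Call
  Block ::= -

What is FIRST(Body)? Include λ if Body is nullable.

From Body ::= Body Call: add FIRST(Body) = { -, id }.
Body ::= - id contributes {-}.
Body ::= id = ; - contributes {id}.
Union: FIRST(Body) = { -, id }.

{ -, id }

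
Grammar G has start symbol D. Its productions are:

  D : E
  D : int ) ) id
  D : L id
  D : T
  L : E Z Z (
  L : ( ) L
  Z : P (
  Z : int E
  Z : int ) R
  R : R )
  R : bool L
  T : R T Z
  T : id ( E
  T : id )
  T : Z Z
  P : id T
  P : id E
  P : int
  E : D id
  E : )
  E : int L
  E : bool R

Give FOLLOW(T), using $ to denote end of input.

In D : T: T is at the end, add FOLLOW(D) = { $, id }.
In T : R T Z: add FIRST(Z) = { id, int }.
In P : id T: T is at the end, add FOLLOW(P) = { ( }.
Union: FOLLOW(T) = { $, (, id, int }.

{ $, (, id, int }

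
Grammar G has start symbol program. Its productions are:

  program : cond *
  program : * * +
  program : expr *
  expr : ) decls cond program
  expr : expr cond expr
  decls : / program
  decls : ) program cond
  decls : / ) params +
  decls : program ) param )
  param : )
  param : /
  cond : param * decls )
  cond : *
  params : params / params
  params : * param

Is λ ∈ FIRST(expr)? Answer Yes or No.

No nonterminal in this grammar is nullable.
No production of expr has an RHS whose symbols are all nullable, so expr is not nullable.

No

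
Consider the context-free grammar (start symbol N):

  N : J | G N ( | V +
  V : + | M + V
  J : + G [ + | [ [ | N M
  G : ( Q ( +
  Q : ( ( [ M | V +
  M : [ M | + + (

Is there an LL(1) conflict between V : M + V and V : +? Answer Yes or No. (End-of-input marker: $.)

Yes

FIRST(M + V) = { +, [ } and FIRST(+) = { + }.
Both contain +, so the two alternatives are not disjoint — LL(1) conflict.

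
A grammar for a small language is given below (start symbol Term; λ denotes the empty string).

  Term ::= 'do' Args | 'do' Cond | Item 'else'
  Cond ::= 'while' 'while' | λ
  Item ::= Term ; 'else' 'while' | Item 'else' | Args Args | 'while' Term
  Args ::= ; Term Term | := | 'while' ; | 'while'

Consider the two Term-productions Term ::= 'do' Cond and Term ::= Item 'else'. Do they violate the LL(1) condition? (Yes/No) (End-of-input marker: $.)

Yes

FIRST('do' Cond) = { 'do' } and FIRST(Item 'else') = { 'do', 'while', :=, ; }.
Both contain 'do', so the two alternatives are not disjoint — LL(1) conflict.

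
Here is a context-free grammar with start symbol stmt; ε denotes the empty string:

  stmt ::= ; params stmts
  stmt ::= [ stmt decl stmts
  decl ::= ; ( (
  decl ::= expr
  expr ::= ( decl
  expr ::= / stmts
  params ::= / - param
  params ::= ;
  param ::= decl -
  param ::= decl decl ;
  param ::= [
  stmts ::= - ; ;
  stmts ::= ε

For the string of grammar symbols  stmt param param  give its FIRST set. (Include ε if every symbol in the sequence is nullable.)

Add FIRST(stmt) = { ;, [ }; stmt is not nullable, stop.

{ ;, [ }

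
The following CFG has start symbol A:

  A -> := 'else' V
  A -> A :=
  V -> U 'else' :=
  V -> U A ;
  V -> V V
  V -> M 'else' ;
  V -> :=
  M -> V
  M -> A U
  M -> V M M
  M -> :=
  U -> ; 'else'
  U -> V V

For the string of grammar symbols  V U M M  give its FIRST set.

{ :=, ; }

Add FIRST(V) = { :=, ; }; V is not nullable, stop.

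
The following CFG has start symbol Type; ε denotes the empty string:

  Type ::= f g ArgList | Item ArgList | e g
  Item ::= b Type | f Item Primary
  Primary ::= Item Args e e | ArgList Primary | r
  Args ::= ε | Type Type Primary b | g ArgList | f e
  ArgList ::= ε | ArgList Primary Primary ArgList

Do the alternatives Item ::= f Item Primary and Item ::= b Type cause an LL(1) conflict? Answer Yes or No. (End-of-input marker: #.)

FIRST(f Item Primary) = { f } and FIRST(b Type) = { b }.
The FIRST sets are disjoint and neither alternative is nullable — no conflict.

No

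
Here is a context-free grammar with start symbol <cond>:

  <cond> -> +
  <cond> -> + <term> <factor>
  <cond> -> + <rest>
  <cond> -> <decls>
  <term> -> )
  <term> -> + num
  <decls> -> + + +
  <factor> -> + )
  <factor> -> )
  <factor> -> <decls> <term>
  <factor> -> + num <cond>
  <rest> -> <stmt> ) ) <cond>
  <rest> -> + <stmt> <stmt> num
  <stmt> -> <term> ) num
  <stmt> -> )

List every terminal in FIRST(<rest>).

From <rest> -> <stmt> ) ) <cond>: add FIRST(<stmt>) = { ), + }.
<rest> -> + <stmt> <stmt> num contributes {+}.
Union: FIRST(<rest>) = { ), + }.

{ ), + }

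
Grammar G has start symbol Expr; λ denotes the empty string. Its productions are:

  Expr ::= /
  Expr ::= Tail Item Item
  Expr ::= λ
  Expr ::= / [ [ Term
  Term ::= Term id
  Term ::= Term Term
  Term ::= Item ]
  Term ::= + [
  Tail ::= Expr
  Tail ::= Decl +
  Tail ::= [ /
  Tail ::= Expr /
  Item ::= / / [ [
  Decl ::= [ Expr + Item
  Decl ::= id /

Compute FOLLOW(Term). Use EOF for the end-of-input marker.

In Expr ::= / [ [ Term: Term is at the end, add FOLLOW(Expr) = { EOF, +, / }.
In Term ::= Term id: add FIRST(id) = { id }.
In Term ::= Term Term: add FIRST(Term) = { +, / }.
In Term ::= Term Term: Term is at the end, add FOLLOW(Term) = { EOF, +, /, id }.
Union: FOLLOW(Term) = { EOF, +, /, id }.

{ EOF, +, /, id }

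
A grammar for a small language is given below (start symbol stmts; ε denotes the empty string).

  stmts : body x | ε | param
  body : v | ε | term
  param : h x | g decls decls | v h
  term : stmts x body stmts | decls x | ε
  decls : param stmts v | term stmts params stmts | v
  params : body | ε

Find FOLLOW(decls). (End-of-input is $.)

{ $, g, h, v, x }

In param : g decls decls: add FIRST(decls)\{ε} = { g, h, v, x }.
  Since decls is nullable, also add FOLLOW(param) = { $, g, h, v, x }.
In param : g decls decls: decls is at the end, add FOLLOW(param) = { $, g, h, v, x }.
In term : decls x: add FIRST(x) = { x }.
Union: FOLLOW(decls) = { $, g, h, v, x }.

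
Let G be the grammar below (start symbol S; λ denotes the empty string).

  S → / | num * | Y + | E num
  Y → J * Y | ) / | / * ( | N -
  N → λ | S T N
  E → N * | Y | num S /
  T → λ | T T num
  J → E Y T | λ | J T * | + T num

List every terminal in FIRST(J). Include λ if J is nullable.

{ ), *, +, -, /, num, λ }

From J → E Y T: add FIRST(E) = { ), *, +, -, /, num }.
J → λ contributes λ.
From J → J T *: J, T nullable, take FIRST(J) ∪ FIRST(T) ∪ {*} = { ), *, +, -, /, num }.
J → + T num contributes {+}.
Union: FIRST(J) = { ), *, +, -, /, num, λ }.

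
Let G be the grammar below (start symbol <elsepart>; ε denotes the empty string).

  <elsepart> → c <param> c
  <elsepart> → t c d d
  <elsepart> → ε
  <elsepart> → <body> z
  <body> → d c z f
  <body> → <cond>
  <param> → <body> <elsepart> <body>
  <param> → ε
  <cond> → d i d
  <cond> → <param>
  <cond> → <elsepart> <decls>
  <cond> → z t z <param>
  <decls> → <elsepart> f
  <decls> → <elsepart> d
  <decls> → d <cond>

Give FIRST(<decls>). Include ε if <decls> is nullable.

From <decls> → <elsepart> f: <elsepart> nullable, take FIRST(<elsepart>) ∪ {f} = { c, d, f, t, z }.
From <decls> → <elsepart> d: <elsepart> nullable, take FIRST(<elsepart>) ∪ {d} = { c, d, f, t, z }.
<decls> → d <cond> contributes {d}.
Union: FIRST(<decls>) = { c, d, f, t, z }.

{ c, d, f, t, z }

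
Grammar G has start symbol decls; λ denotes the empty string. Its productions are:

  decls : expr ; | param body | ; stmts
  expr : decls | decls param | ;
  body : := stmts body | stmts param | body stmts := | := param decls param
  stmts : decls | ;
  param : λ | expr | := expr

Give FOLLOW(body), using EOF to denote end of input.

In decls : param body: body is at the end, add FOLLOW(decls) = { EOF, :=, ; }.
In body : := stmts body: body is at the end, add FOLLOW(body) = { EOF, :=, ; }.
In body : body stmts :=: add FIRST(stmts :=) = { :=, ; }.
Union: FOLLOW(body) = { EOF, :=, ; }.

{ EOF, :=, ; }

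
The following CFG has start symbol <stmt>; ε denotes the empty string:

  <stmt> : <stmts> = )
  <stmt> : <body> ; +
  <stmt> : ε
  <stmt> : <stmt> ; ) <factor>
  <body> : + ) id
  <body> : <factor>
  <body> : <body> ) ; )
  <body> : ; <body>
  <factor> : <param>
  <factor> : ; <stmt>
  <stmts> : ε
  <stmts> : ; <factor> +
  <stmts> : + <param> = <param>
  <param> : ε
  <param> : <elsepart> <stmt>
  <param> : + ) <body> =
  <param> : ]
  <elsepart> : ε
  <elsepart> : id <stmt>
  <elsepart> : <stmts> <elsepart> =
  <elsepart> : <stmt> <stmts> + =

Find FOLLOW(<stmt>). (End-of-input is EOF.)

{ EOF, ), +, ;, =, ], id }

<stmt> is the start symbol, so EOF ∈ FOLLOW(<stmt>).
In <stmt> : <stmt> ; ) <factor>: add FIRST(; ) <factor>) = { ; }.
In <factor> : ; <stmt>: <stmt> is at the end, add FOLLOW(<factor>) = { EOF, ), +, ;, =, ], id }.
In <param> : <elsepart> <stmt>: <stmt> is at the end, add FOLLOW(<param>) = { EOF, ), +, ;, =, ], id }.
In <elsepart> : id <stmt>: <stmt> is at the end, add FOLLOW(<elsepart>) = { EOF, ), +, ;, =, ], id }.
In <elsepart> : <stmt> <stmts> + =: add FIRST(<stmts> + =) = { +, ; }.
Union: FOLLOW(<stmt>) = { EOF, ), +, ;, =, ], id }.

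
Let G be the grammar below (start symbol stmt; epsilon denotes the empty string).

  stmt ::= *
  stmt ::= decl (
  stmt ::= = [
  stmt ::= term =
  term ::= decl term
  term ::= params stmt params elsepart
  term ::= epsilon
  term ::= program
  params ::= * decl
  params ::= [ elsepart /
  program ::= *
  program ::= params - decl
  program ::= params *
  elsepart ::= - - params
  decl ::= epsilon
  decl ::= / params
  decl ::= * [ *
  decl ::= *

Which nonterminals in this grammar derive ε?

{ decl, term }

Directly nullable (have an epsilon-production): term, decl.
No other nonterminal has a production whose RHS symbols are all nullable.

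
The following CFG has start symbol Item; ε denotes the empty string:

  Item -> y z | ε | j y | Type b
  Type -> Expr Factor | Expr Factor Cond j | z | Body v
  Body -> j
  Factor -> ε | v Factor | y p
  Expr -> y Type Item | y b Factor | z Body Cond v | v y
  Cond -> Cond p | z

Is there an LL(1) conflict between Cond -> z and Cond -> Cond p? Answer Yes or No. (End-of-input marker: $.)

FIRST(z) = { z } and FIRST(Cond p) = { z }.
Both contain z, so the two alternatives are not disjoint — LL(1) conflict.

Yes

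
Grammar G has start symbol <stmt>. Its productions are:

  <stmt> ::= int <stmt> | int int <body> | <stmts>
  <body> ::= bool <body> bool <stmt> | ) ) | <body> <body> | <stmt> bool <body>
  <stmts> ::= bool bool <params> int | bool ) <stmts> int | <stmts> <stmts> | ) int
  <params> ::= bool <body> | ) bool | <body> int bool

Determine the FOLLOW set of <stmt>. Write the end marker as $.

<stmt> is the start symbol, so $ ∈ FOLLOW(<stmt>).
In <stmt> ::= int <stmt>: <stmt> is at the end, add FOLLOW(<stmt>) = { $, ), bool, int }.
In <body> ::= bool <body> bool <stmt>: <stmt> is at the end, add FOLLOW(<body>) = { $, ), bool, int }.
In <body> ::= <stmt> bool <body>: add FIRST(bool <body>) = { bool }.
Union: FOLLOW(<stmt>) = { $, ), bool, int }.

{ $, ), bool, int }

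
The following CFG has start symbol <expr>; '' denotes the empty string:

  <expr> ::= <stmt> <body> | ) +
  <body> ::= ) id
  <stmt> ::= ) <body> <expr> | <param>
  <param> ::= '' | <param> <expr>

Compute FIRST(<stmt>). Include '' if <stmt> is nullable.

<stmt> ::= ) <body> <expr> contributes {)}.
From <stmt> ::= <param>: add FIRST(<param>) = { ), '' } (including '' since <param> is nullable).
Union: FIRST(<stmt>) = { ), '' }.

{ ), '' }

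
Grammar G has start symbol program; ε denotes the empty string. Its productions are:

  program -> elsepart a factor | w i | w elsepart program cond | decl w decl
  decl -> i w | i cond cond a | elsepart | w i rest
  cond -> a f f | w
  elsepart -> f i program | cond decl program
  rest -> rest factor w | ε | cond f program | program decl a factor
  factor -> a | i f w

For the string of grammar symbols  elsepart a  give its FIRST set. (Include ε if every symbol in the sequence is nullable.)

Add FIRST(elsepart) = { a, f, w }; elsepart is not nullable, stop.

{ a, f, w }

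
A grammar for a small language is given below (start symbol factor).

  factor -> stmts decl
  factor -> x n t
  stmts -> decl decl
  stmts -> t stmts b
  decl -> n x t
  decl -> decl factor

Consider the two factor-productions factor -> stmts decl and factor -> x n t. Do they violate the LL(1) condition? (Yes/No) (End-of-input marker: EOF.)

No

FIRST(stmts decl) = { n, t } and FIRST(x n t) = { x }.
The FIRST sets are disjoint and neither alternative is nullable — no conflict.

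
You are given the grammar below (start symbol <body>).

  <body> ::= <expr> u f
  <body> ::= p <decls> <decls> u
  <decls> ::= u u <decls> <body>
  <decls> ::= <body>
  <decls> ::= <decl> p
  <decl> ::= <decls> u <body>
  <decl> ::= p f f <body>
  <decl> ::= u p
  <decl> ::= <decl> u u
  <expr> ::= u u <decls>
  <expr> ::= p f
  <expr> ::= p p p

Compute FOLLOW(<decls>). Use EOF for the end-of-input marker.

{ p, u }

In <body> ::= p <decls> <decls> u: add FIRST(<decls> u) = { p, u }.
In <body> ::= p <decls> <decls> u: add FIRST(u) = { u }.
In <decls> ::= u u <decls> <body>: add FIRST(<body>) = { p, u }.
In <decl> ::= <decls> u <body>: add FIRST(u <body>) = { u }.
In <expr> ::= u u <decls>: <decls> is at the end, add FOLLOW(<expr>) = { u }.
Union: FOLLOW(<decls>) = { p, u }.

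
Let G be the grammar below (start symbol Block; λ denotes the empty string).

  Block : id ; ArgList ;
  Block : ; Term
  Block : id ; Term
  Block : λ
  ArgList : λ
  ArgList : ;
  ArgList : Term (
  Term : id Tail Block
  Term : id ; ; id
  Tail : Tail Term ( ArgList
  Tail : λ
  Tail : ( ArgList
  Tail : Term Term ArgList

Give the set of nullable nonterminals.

{ ArgList, Block, Tail }

Directly nullable (have an λ-production): Block, ArgList, Tail.
No other nonterminal has a production whose RHS symbols are all nullable.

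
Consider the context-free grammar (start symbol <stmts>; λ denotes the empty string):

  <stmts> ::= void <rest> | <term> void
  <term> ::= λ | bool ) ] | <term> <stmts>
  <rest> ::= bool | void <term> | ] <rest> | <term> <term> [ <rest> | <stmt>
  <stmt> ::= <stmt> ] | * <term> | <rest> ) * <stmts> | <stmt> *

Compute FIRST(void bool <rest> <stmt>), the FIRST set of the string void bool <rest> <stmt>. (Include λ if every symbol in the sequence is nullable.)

void is a terminal; add {void} and stop.

{ void }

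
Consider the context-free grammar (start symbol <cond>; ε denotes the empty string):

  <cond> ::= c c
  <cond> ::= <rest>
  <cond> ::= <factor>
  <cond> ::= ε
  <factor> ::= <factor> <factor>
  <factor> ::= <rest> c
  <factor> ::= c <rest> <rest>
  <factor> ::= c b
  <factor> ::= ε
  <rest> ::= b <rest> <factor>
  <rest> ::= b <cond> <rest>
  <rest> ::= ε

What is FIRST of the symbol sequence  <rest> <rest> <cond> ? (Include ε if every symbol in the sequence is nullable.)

{ b, c, ε }

Add FIRST(<rest>)\{ε} = { b }; <rest> is nullable, continue.
Add FIRST(<rest>)\{ε} = { b }; <rest> is nullable, continue.
Add FIRST(<cond>)\{ε} = { b, c }; <cond> is nullable, continue.
Every symbol is nullable, so include ε.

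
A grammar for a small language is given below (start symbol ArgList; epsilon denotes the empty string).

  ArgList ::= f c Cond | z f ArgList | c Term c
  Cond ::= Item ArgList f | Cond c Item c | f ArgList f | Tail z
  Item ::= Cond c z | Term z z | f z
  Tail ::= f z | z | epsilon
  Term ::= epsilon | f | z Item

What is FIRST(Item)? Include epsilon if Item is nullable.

From Item ::= Cond c z: add FIRST(Cond) = { f, z }.
From Item ::= Term z z: Term nullable, take FIRST(Term) ∪ {z} = { f, z }.
Item ::= f z contributes {f}.
Union: FIRST(Item) = { f, z }.

{ f, z }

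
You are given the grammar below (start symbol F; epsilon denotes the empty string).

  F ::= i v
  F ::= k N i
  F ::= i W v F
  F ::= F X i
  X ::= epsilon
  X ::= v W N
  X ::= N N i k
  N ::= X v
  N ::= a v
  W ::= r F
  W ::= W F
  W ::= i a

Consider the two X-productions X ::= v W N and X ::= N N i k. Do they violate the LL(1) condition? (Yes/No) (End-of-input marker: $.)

FIRST(v W N) = { v } and FIRST(N N i k) = { a, v }.
Both contain v, so the two alternatives are not disjoint — LL(1) conflict.

Yes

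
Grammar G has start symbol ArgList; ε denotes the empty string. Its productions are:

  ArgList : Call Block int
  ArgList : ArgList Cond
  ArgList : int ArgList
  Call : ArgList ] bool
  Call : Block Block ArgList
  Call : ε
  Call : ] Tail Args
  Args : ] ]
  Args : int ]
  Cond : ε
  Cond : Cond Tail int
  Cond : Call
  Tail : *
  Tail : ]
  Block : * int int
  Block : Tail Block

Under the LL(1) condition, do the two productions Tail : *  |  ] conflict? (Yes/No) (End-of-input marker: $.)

No

FIRST(*) = { * } and FIRST(]) = { ] }.
The FIRST sets are disjoint and neither alternative is nullable — no conflict.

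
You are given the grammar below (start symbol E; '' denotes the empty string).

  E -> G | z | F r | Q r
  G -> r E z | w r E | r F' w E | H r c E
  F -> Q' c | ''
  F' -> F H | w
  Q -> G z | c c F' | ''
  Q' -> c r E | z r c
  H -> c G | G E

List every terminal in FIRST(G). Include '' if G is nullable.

{ c, r, w }

G -> r E z contributes {r}.
G -> w r E contributes {w}.
G -> r F' w E contributes {r}.
From G -> H r c E: add FIRST(H) = { c, r, w }.
Union: FIRST(G) = { c, r, w }.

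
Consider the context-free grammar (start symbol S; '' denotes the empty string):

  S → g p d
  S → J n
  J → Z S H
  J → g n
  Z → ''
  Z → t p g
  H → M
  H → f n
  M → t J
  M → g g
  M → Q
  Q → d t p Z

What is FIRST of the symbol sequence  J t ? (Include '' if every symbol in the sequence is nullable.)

{ g, t }

Add FIRST(J) = { g, t }; J is not nullable, stop.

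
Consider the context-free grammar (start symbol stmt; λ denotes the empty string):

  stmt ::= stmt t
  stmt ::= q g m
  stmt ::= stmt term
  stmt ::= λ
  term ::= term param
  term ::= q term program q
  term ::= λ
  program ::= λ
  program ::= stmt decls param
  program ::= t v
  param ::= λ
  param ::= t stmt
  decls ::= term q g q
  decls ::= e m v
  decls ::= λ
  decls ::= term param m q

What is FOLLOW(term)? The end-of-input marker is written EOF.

{ EOF, e, m, q, t }

In stmt ::= stmt term: term is at the end, add FOLLOW(stmt) = { EOF, e, m, q, t }.
In term ::= term param: add FIRST(param)\{λ} = { t }.
  Since param is nullable, also add FOLLOW(term) = { EOF, e, m, q, t }.
In term ::= q term program q: add FIRST(program q) = { e, m, q, t }.
In decls ::= term q g q: add FIRST(q g q) = { q }.
In decls ::= term param m q: add FIRST(param m q) = { m, t }.
Union: FOLLOW(term) = { EOF, e, m, q, t }.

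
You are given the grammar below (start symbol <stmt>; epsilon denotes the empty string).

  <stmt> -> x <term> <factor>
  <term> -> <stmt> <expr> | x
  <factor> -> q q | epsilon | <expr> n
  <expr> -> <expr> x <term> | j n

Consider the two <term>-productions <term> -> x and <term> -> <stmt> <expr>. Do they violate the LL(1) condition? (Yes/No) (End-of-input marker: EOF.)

FIRST(x) = { x } and FIRST(<stmt> <expr>) = { x }.
Both contain x, so the two alternatives are not disjoint — LL(1) conflict.

Yes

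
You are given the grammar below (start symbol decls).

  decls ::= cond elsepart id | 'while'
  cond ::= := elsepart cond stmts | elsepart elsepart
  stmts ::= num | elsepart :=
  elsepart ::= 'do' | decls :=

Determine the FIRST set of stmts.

{ 'do', 'while', :=, num }

stmts ::= num contributes {num}.
From stmts ::= elsepart :=: add FIRST(elsepart) = { 'do', 'while', := }.
Union: FIRST(stmts) = { 'do', 'while', :=, num }.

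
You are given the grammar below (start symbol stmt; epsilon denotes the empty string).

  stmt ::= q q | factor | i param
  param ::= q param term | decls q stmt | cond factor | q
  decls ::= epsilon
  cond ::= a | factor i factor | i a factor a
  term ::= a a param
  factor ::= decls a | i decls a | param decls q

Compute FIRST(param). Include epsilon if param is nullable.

param ::= q param term contributes {q}.
From param ::= decls q stmt: decls nullable, take FIRST(decls) ∪ {q} = { q }.
From param ::= cond factor: add FIRST(cond) = { a, i, q }.
param ::= q contributes {q}.
Union: FIRST(param) = { a, i, q }.

{ a, i, q }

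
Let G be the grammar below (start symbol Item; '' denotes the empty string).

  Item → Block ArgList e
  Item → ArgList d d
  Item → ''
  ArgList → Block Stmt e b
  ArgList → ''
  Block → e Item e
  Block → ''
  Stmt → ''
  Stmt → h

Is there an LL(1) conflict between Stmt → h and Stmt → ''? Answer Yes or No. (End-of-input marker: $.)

No

FIRST(h) = { h } and FIRST('') = { '' }.
The second is nullable but FOLLOW(Stmt) = { e } is disjoint from FIRST of the first.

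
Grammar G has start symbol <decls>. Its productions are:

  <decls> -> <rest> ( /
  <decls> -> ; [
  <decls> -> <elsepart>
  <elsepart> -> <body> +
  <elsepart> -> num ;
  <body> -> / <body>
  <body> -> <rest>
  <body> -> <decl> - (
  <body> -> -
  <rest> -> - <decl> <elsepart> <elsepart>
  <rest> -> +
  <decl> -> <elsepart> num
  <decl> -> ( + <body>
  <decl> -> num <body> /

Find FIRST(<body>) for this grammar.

{ (, +, -, /, num }

<body> -> / <body> contributes {/}.
From <body> -> <rest>: add FIRST(<rest>) = { +, - }.
From <body> -> <decl> - (: add FIRST(<decl>) = { (, +, -, /, num }.
<body> -> - contributes {-}.
Union: FIRST(<body>) = { (, +, -, /, num }.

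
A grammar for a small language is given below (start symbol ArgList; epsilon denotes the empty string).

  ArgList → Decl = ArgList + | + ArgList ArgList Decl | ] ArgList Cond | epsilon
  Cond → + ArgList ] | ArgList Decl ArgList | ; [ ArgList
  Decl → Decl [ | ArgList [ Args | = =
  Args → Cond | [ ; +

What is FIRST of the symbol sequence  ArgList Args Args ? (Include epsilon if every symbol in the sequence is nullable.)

{ +, ;, =, [, ] }

Add FIRST(ArgList)\{epsilon} = { +, =, [, ] }; ArgList is nullable, continue.
Add FIRST(Args) = { +, ;, =, [, ] }; Args is not nullable, stop.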